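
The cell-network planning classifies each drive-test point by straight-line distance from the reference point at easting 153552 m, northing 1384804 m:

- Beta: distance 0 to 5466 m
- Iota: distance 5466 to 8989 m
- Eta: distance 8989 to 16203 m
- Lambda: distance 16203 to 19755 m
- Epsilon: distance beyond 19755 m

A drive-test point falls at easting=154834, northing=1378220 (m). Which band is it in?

Distance = √((154834−153552)² + (1378220−1384804)²) = √(1643524.000 + 43349056.000) = 6707.651 m.
5466 ≤ 6707.651 < 8989 → Iota.

Iota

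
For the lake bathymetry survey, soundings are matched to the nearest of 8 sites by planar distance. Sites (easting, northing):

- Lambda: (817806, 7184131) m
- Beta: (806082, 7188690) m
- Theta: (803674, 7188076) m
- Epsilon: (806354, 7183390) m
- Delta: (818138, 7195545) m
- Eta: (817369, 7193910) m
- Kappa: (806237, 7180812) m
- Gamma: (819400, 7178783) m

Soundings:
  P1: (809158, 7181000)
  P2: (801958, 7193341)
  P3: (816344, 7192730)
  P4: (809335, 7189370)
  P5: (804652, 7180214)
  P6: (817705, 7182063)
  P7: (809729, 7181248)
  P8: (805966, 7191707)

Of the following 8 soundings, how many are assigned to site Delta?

P1 → Kappa
P2 → Theta
P3 → Eta
P4 → Beta
P5 → Kappa
P6 → Lambda
P7 → Kappa
P8 → Beta
0 of the 8 go to Delta.

0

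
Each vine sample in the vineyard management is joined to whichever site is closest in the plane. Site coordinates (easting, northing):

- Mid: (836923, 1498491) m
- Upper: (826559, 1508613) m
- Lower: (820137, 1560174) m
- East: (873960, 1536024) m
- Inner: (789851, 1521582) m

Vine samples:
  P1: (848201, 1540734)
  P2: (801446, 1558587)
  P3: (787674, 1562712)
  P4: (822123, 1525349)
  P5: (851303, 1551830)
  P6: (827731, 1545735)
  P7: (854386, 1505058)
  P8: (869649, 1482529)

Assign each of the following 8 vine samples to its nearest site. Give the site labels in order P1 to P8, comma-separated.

P1 → East (d²=685710181.00)
P2 → Lower (d²=351872050.00)
P3 → Lower (d²=1060287813.00)
P4 → Upper (d²=299771792.00)
P5 → East (d²=763169285.00)
P6 → Lower (d²=266153557.00)
P7 → Mid (d²=348081858.00)
P8 → Mid (d²=1325776520.00)

East, Lower, Lower, Upper, East, Lower, Mid, Mid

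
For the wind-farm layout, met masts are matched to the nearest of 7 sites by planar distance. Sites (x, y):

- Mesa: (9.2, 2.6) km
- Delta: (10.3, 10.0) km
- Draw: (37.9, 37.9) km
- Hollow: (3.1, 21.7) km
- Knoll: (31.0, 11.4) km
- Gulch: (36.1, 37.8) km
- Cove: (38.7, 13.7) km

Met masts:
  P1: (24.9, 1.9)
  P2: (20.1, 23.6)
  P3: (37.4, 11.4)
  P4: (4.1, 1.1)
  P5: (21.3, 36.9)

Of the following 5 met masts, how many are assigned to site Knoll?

2

P1 → Knoll
P2 → Knoll
P3 → Cove
P4 → Mesa
P5 → Gulch
2 of the 5 go to Knoll.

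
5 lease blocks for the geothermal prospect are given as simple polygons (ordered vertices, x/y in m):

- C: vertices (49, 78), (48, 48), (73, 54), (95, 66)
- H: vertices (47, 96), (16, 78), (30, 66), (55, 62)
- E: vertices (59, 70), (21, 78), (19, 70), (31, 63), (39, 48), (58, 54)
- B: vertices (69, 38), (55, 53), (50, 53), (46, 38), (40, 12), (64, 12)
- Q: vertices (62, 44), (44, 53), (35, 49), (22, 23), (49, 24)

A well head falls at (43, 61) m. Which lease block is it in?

Cast a ray rightward from (43, 61). For each polygon, the edges (by vertex number in listed order) whose endpoints lie on opposite sides of y = 61, where each meets that height, and whether that is right or left of the point:
C: 1–2 at x≈48.4 (right), 3–4 at x≈85.8 (right) → 2 crossings.
H: no edge straddles that height → 0 crossings.
E: 4–5 at x≈32.1 (left), 6–1 at x≈58.4 (right) → 1 crossing.
B: no edge straddles that height → 0 crossings.
Q: no edge straddles that height → 0 crossings.
Only E has an odd count, so the point is inside E.

E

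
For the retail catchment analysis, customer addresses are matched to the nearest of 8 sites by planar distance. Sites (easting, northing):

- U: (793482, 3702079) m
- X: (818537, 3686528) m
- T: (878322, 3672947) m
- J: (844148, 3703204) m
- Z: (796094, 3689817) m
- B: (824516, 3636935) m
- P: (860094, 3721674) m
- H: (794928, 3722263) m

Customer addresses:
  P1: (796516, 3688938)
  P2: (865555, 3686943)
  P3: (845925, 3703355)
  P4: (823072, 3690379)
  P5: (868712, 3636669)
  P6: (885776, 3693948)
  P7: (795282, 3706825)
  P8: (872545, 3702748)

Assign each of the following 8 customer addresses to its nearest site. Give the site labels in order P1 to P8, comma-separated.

Z, T, J, X, T, T, U, P

P1 → Z (d²=950725.00)
P2 → T (d²=358884305.00)
P3 → J (d²=3180530.00)
P4 → X (d²=35396426.00)
P5 → T (d²=1408445384.00)
P6 → T (d²=496604117.00)
P7 → U (d²=25764516.00)
P8 → P (d²=513220877.00)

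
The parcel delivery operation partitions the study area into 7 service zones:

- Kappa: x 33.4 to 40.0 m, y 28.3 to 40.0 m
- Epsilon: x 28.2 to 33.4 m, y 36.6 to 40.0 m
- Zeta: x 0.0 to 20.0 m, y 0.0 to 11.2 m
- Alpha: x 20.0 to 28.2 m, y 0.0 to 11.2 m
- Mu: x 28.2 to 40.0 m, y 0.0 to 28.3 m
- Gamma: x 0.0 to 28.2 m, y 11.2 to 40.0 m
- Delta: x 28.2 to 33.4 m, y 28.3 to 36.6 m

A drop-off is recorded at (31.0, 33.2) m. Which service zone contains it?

Delta

The point has x = 31.0 and y = 33.2.
Only Delta satisfies 28.2 ≤ x ≤ 33.4 and 28.3 ≤ y ≤ 36.6.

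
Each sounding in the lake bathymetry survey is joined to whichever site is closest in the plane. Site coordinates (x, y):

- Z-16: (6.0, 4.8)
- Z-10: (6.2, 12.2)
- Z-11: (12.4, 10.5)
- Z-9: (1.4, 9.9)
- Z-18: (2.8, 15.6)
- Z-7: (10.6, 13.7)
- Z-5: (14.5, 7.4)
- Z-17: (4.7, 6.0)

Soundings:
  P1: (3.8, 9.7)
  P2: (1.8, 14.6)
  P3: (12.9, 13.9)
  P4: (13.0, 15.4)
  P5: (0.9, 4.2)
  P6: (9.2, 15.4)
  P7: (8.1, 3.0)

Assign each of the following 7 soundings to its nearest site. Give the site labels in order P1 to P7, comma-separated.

P1 → Z-9 (d²=5.80)
P2 → Z-18 (d²=2.00)
P3 → Z-7 (d²=5.33)
P4 → Z-7 (d²=8.65)
P5 → Z-17 (d²=17.68)
P6 → Z-7 (d²=4.85)
P7 → Z-16 (d²=7.65)

Z-9, Z-18, Z-7, Z-7, Z-17, Z-7, Z-16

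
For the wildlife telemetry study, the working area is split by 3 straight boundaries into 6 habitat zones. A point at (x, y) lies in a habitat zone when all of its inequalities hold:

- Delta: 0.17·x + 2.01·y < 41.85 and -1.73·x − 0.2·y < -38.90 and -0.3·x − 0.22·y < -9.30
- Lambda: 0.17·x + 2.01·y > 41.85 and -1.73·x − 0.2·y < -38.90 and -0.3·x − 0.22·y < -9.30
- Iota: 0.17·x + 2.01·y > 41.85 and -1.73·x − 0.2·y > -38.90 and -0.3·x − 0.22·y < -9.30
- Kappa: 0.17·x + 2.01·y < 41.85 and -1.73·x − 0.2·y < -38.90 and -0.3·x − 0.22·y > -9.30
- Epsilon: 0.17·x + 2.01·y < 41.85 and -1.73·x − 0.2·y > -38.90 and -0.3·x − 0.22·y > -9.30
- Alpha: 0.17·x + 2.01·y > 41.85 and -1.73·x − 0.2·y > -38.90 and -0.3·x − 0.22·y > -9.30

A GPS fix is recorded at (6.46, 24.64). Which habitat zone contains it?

0.17·6.46 + 2.01·24.64 = 50.625, which is > 41.85
-1.73·6.46 − 0.2·24.64 = -16.104, which is > -38.90
-0.3·6.46 − 0.22·24.64 = -7.359, which is > -9.30
This sign pattern matches Alpha.

Alpha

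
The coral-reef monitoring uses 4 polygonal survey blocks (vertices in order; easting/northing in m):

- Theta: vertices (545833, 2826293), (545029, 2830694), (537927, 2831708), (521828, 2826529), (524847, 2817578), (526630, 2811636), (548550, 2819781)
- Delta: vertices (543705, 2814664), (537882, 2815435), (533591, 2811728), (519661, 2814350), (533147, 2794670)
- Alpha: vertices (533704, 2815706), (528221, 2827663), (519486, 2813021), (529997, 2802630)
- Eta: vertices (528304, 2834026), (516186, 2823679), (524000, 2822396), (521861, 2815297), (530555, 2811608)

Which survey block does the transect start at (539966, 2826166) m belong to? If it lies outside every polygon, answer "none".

Cast a ray rightward from (539966, 2826166). For each polygon, the edges (by vertex number in listed order) whose endpoints lie on opposite sides of northing = 2826166, where each meets that height, and whether that is right or left of the point:
Theta: 4–5 at easting≈521950.4 (left), 7–1 at easting≈545886.0 (right) → 1 crossing.
Delta: no edge straddles that height → 0 crossings.
Alpha: 1–2 at easting≈528907.5 (left), 2–3 at easting≈527327.9 (left) → 0 crossings.
Eta: 1–2 at easting≈519098.7 (left), 5–1 at easting≈529093.2 (left) → 0 crossings.
Only Theta has an odd count, so the point is inside Theta.

Theta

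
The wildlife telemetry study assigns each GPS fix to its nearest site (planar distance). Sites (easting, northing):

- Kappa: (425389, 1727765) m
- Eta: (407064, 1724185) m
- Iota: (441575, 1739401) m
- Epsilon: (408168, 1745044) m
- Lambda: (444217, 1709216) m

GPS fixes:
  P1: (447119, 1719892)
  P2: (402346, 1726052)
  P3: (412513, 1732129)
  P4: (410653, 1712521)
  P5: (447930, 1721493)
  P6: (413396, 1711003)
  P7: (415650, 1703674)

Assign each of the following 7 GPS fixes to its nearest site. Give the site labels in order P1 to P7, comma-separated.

Lambda, Eta, Eta, Eta, Lambda, Eta, Eta

P1 → Lambda (d²=122398580.00)
P2 → Eta (d²=25745213.00)
P3 → Eta (d²=92798737.00)
P4 → Eta (d²=148929817.00)
P5 → Lambda (d²=164511098.00)
P6 → Eta (d²=213859348.00)
P7 → Eta (d²=494420517.00)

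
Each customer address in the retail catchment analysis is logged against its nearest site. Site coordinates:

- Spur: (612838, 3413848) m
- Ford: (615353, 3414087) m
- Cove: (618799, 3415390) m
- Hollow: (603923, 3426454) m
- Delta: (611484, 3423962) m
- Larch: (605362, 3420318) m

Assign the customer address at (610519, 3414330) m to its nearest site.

Squared distances to each site:
Spur: 5610085.000; Ford: 23426605.000; Cove: 69682000.000; Hollow: 190498592.000; Delta: 93706649.000; Larch: 62450793.000.
Minimum at Spur.

Spur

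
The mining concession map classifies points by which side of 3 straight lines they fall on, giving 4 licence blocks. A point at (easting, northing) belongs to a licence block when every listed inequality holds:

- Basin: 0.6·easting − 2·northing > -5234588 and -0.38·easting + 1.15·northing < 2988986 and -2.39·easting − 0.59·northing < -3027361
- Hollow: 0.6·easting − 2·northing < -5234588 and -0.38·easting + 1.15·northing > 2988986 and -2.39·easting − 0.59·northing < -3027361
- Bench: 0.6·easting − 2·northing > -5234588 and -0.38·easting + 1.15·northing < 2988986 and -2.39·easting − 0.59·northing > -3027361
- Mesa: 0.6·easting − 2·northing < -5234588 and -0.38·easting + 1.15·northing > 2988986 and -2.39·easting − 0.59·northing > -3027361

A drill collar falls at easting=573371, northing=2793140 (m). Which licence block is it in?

0.6·573371 − 2·2793140 = -5242257.400, which is < -5234588
-0.38·573371 + 1.15·2793140 = 2994230.020, which is > 2988986
-2.39·573371 − 0.59·2793140 = -3018309.290, which is > -3027361
This sign pattern matches Mesa.

Mesa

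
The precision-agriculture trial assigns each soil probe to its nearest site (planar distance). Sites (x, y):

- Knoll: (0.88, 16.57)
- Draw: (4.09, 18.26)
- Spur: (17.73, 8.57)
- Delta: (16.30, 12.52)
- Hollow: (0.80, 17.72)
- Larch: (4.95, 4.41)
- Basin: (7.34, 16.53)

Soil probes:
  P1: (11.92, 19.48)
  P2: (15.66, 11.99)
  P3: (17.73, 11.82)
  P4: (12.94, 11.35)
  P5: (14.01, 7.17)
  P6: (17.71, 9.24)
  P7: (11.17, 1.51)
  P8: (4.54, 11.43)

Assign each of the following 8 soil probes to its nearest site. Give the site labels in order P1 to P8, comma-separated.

P1 → Basin (d²=29.68)
P2 → Delta (d²=0.69)
P3 → Delta (d²=2.53)
P4 → Delta (d²=12.66)
P5 → Spur (d²=15.80)
P6 → Spur (d²=0.45)
P7 → Larch (d²=47.10)
P8 → Basin (d²=33.85)

Basin, Delta, Delta, Delta, Spur, Spur, Larch, Basin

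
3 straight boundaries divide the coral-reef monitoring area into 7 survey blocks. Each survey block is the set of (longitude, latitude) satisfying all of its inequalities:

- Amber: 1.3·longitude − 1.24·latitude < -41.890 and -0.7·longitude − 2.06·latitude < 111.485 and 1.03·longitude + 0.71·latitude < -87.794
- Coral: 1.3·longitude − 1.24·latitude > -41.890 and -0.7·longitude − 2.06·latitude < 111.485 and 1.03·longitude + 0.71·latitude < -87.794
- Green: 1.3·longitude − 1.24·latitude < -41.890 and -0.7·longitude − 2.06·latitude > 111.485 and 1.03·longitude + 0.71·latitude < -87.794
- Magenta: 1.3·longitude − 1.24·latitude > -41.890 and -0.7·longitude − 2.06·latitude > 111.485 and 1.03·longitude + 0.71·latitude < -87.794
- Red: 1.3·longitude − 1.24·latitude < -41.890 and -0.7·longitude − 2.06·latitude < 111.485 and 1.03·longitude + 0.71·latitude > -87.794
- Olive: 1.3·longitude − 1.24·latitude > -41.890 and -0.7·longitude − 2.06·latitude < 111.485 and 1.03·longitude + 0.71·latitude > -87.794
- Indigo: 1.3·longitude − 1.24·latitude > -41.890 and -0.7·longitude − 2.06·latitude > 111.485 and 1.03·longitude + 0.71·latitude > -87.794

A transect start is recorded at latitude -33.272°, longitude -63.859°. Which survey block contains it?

1.3·-63.859 − 1.24·-33.272 = -41.759, which is > -41.890
-0.7·-63.859 − 2.06·-33.272 = 113.242, which is > 111.485
1.03·-63.859 + 0.71·-33.272 = -89.398, which is < -87.794
This sign pattern matches Magenta.

Magenta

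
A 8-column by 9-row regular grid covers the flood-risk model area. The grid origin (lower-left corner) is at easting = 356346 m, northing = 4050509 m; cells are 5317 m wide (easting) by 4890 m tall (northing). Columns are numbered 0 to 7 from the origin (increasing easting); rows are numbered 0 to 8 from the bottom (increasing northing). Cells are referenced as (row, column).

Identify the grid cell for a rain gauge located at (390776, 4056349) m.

(1, 6)

Column index: ⌊(390776 − 356346) / 5317⌋ = ⌊6.475⌋ = 6
Row offset from origin: ⌊(4056349 − 4050509) / 4890⌋ = ⌊1.194⌋ = 1 → row 1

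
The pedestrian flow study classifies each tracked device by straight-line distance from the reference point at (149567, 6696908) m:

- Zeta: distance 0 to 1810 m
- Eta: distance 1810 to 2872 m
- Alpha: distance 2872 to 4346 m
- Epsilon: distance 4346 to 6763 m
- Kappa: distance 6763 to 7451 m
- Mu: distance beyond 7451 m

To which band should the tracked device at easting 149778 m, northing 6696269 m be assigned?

Distance = √((149778−149567)² + (6696269−6696908)²) = √(44521.000 + 408321.000) = 672.935 m.
0 ≤ 672.935 < 1810 → Zeta.

Zeta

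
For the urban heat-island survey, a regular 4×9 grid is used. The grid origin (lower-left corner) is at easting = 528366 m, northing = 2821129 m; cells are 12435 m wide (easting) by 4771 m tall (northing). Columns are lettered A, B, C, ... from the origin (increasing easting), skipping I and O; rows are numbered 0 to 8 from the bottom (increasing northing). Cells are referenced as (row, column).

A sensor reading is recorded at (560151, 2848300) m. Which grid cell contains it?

(5, C)

Column index: ⌊(560151 − 528366) / 12435⌋ = ⌊2.556⌋ = 2 → column C
Row offset from origin: ⌊(2848300 − 2821129) / 4771⌋ = ⌊5.695⌋ = 5 → row 5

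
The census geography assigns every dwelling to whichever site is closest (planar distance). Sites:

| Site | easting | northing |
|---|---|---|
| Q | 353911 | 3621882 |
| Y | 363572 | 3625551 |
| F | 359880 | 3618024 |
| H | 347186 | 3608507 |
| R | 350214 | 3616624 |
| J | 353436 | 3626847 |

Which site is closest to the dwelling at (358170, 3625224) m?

J

Squared distances to each site:
Q: 29308045.000; Y: 29288533.000; F: 54764100.000; H: 400106345.000; R: 137257936.000; J: 25044885.000.
Minimum at J.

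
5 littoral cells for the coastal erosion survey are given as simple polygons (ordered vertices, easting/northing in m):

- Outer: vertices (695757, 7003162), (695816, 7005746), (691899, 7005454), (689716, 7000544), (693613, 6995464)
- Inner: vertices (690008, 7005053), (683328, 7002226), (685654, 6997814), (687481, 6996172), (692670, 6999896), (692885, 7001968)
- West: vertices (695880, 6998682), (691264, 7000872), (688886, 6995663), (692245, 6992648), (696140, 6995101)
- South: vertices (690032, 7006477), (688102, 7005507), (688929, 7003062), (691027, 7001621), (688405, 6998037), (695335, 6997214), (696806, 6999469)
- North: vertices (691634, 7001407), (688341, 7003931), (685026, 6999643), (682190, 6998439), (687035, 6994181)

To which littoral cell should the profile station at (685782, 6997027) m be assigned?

North

Cast a ray rightward from (685782, 6997027). For each polygon, the edges (by vertex number in listed order) whose endpoints lie on opposite sides of northing = 6997027, where each meets that height, and whether that is right or left of the point:
Outer: 4–5 at easting≈692414.0 (right), 5–1 at easting≈694048.3 (right) → 2 crossings.
Inner: 3–4 at easting≈686529.7 (right), 4–5 at easting≈688672.4 (right) → 2 crossings.
West: 2–3 at easting≈689508.7 (right), 5–1 at easting≈696000.2 (right) → 2 crossings.
South: no edge straddles that height → 0 crossings.
North: 4–5 at easting≈683796.7 (left), 5–1 at easting≈688846.3 (right) → 1 crossing.
Only North has an odd count, so the point is inside North.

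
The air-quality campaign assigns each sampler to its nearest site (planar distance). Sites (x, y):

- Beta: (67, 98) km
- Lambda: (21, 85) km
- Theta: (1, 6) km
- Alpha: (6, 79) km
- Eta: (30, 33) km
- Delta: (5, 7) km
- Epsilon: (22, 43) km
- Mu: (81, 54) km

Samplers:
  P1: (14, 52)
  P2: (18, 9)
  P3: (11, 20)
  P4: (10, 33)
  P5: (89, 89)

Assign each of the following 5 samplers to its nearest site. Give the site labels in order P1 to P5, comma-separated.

Epsilon, Delta, Delta, Epsilon, Beta

P1 → Epsilon (d²=145.00)
P2 → Delta (d²=173.00)
P3 → Delta (d²=205.00)
P4 → Epsilon (d²=244.00)
P5 → Beta (d²=565.00)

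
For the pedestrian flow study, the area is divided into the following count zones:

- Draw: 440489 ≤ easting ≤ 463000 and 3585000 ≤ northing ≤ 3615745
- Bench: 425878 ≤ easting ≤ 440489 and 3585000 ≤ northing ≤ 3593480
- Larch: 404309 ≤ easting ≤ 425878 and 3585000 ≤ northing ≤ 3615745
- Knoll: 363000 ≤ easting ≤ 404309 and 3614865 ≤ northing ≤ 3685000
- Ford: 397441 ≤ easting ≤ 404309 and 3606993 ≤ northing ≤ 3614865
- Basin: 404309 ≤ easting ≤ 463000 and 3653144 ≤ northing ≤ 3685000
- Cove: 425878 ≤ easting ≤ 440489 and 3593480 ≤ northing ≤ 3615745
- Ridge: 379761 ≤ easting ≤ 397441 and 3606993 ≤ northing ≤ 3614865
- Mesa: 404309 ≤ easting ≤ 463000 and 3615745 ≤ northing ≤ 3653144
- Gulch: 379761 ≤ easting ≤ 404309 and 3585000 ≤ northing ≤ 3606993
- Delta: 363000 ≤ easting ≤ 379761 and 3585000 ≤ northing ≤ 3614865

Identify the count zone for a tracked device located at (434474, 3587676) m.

Bench

The point has easting = 434474 and northing = 3587676.
Only Bench satisfies 425878 ≤ easting ≤ 440489 and 3585000 ≤ northing ≤ 3593480.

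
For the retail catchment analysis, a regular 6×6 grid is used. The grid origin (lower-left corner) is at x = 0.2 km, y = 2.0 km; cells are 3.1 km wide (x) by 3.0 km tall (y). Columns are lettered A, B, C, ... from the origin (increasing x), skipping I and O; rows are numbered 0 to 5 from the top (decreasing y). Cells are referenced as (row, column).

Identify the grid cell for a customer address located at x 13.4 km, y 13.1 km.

Column index: ⌊(13.4 − 0.2) / 3.1⌋ = ⌊4.258⌋ = 4 → column E
Row offset from origin: ⌊(13.1 − 2.0) / 3.0⌋ = ⌊3.700⌋ = 3 → row 2 (counted from top)

(2, E)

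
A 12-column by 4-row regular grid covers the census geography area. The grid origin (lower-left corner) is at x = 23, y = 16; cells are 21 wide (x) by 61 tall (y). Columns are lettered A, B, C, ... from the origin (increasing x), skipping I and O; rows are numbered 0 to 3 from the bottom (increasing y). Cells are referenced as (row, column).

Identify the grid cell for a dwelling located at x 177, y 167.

(2, H)

Column index: ⌊(177 − 23) / 21⌋ = ⌊7.333⌋ = 7 → column H
Row offset from origin: ⌊(167 − 16) / 61⌋ = ⌊2.475⌋ = 2 → row 2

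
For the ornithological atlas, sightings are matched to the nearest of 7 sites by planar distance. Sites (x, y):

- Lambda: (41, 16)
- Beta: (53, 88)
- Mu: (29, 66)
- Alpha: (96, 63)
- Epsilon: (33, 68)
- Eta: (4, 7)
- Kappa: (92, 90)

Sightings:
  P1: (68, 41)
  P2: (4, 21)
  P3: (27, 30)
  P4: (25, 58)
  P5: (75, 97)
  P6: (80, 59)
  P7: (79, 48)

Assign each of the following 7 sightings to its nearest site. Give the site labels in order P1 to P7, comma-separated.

Alpha, Eta, Lambda, Mu, Kappa, Alpha, Alpha

P1 → Alpha (d²=1268.00)
P2 → Eta (d²=196.00)
P3 → Lambda (d²=392.00)
P4 → Mu (d²=80.00)
P5 → Kappa (d²=338.00)
P6 → Alpha (d²=272.00)
P7 → Alpha (d²=514.00)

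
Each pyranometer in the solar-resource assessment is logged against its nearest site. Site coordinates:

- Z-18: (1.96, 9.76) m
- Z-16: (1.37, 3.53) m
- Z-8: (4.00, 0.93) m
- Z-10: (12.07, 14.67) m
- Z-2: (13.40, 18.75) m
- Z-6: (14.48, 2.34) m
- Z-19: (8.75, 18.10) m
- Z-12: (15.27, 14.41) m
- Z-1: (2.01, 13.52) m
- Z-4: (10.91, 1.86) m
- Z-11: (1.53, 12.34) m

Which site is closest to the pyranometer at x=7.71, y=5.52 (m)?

Squared distances to each site:
Z-18: 51.040; Z-16: 44.156; Z-8: 34.832; Z-10: 102.732; Z-2: 207.409; Z-6: 55.945; Z-19: 159.338; Z-12: 136.186; Z-1: 96.490; Z-4: 23.636; Z-11: 84.705.
Minimum at Z-4.

Z-4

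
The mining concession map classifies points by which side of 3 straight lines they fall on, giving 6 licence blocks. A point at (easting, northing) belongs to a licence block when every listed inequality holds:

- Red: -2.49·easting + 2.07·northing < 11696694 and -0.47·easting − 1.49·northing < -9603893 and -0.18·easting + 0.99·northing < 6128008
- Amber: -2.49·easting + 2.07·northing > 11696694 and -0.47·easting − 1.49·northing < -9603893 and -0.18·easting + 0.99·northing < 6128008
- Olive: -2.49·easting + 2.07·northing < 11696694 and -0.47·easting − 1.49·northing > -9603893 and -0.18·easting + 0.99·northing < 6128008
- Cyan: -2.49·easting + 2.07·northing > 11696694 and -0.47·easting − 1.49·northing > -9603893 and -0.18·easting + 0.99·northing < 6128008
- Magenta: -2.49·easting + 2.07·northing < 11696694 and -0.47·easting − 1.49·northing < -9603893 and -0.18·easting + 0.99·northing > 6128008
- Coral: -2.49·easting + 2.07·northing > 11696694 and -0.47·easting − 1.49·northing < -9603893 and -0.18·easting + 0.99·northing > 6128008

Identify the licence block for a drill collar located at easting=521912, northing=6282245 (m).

Amber

-2.49·521912 + 2.07·6282245 = 11704686.270, which is > 11696694
-0.47·521912 − 1.49·6282245 = -9605843.690, which is < -9603893
-0.18·521912 + 0.99·6282245 = 6125478.390, which is < 6128008
This sign pattern matches Amber.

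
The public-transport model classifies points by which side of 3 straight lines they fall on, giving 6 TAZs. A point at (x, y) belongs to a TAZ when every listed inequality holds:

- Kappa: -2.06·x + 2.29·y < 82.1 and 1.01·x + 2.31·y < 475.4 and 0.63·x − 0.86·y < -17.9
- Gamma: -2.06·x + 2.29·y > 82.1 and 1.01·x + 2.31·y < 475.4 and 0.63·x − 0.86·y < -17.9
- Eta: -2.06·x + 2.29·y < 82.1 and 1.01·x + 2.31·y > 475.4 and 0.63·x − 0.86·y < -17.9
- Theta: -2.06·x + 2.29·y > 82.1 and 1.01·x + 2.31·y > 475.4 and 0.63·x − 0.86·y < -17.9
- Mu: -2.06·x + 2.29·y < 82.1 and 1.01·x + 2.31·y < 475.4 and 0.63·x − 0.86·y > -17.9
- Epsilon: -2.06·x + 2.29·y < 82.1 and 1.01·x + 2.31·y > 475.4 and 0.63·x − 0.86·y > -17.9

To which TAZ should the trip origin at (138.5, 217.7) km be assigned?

-2.06·138.5 + 2.29·217.7 = 213.223, which is > 82.1
1.01·138.5 + 2.31·217.7 = 642.772, which is > 475.4
0.63·138.5 − 0.86·217.7 = -99.967, which is < -17.9
This sign pattern matches Theta.

Theta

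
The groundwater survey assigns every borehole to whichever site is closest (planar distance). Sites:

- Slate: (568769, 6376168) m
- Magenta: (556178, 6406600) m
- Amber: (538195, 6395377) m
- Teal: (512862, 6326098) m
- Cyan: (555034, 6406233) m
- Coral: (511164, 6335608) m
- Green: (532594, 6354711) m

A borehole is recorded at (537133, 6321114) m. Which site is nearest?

Teal

Squared distances to each site:
Slate: 4031779412.000; Magenta: 7670568221.000; Amber: 5516121013.000; Teal: 613921697.000; Cyan: 7565689962.000; Coral: 884464997.000; Green: 1149360930.000.
Minimum at Teal.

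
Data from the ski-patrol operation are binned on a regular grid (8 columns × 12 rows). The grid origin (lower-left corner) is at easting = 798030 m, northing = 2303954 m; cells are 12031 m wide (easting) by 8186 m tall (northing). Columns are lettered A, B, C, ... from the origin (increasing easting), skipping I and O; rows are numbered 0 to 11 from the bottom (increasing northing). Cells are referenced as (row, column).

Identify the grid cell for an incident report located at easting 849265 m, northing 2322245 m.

(2, E)

Column index: ⌊(849265 − 798030) / 12031⌋ = ⌊4.259⌋ = 4 → column E
Row offset from origin: ⌊(2322245 − 2303954) / 8186⌋ = ⌊2.234⌋ = 2 → row 2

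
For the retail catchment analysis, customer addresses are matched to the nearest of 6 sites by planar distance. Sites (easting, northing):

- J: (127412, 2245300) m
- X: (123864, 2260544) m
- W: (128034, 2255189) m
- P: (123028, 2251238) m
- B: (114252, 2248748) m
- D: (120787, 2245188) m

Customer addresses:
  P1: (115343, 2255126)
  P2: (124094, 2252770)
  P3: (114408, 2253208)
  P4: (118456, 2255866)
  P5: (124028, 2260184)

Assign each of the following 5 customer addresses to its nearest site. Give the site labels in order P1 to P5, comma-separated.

B, P, B, P, X

P1 → B (d²=41869165.00)
P2 → P (d²=3483380.00)
P3 → B (d²=19915936.00)
P4 → P (d²=42321568.00)
P5 → X (d²=156496.00)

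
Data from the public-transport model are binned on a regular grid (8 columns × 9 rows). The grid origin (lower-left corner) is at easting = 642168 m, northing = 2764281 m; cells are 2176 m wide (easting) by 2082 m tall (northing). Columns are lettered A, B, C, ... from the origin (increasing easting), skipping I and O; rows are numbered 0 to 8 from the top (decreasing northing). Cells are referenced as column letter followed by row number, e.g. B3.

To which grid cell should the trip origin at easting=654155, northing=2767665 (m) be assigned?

F7

Column index: ⌊(654155 − 642168) / 2176⌋ = ⌊5.509⌋ = 5 → column F
Row offset from origin: ⌊(2767665 − 2764281) / 2082⌋ = ⌊1.625⌋ = 1 → row 7 (counted from top)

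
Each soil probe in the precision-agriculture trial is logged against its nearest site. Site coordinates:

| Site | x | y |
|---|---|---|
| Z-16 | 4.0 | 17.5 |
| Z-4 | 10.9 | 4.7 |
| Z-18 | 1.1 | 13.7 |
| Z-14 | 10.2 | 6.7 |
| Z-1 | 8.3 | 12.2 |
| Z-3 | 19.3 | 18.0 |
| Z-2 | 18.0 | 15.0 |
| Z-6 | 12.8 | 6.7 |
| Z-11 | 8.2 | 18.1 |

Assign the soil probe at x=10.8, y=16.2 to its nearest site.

Z-11

Squared distances to each site:
Z-16: 47.930; Z-4: 132.260; Z-18: 100.340; Z-14: 90.610; Z-1: 22.250; Z-3: 75.490; Z-2: 53.280; Z-6: 94.250; Z-11: 10.370.
Minimum at Z-11.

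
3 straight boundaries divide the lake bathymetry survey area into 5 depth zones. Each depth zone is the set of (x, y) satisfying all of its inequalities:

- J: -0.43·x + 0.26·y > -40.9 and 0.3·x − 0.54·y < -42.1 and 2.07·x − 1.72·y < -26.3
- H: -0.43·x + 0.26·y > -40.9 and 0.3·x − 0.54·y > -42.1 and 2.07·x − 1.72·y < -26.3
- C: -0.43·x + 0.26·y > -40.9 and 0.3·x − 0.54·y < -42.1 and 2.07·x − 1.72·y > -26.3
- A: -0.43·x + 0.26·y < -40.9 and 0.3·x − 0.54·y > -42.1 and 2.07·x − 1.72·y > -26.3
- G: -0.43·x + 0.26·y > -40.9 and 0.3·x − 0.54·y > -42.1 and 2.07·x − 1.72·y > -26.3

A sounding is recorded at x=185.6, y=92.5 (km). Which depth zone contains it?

-0.43·185.6 + 0.26·92.5 = -55.758, which is < -40.9
0.3·185.6 − 0.54·92.5 = 5.730, which is > -42.1
2.07·185.6 − 1.72·92.5 = 225.092, which is > -26.3
This sign pattern matches A.

A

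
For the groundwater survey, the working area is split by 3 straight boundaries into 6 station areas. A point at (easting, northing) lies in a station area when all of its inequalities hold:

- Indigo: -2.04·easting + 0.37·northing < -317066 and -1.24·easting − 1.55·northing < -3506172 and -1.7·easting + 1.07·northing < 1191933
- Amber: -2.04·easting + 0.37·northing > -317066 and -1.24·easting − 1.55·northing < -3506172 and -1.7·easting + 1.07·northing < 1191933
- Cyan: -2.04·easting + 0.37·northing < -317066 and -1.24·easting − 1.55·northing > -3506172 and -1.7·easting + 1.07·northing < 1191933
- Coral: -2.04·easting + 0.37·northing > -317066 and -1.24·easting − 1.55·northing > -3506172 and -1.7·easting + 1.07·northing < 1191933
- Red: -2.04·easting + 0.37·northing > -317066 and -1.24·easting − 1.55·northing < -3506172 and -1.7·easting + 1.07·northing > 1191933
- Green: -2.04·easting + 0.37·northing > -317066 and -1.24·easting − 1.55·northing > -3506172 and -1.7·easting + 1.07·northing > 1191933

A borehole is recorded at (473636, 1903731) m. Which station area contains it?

Red

-2.04·473636 + 0.37·1903731 = -261836.970, which is > -317066
-1.24·473636 − 1.55·1903731 = -3538091.690, which is < -3506172
-1.7·473636 + 1.07·1903731 = 1231810.970, which is > 1191933
This sign pattern matches Red.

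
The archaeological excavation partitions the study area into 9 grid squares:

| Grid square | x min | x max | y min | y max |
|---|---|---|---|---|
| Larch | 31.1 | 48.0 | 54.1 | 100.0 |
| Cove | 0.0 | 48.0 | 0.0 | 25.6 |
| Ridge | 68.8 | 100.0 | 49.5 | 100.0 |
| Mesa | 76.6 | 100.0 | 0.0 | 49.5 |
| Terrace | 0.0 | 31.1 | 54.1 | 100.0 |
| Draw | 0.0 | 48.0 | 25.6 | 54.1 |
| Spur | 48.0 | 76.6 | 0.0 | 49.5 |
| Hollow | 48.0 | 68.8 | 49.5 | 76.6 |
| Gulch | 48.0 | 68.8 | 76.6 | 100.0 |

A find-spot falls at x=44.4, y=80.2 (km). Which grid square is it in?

Larch

The point has x = 44.4 and y = 80.2.
Only Larch satisfies 31.1 ≤ x ≤ 48.0 and 54.1 ≤ y ≤ 100.0.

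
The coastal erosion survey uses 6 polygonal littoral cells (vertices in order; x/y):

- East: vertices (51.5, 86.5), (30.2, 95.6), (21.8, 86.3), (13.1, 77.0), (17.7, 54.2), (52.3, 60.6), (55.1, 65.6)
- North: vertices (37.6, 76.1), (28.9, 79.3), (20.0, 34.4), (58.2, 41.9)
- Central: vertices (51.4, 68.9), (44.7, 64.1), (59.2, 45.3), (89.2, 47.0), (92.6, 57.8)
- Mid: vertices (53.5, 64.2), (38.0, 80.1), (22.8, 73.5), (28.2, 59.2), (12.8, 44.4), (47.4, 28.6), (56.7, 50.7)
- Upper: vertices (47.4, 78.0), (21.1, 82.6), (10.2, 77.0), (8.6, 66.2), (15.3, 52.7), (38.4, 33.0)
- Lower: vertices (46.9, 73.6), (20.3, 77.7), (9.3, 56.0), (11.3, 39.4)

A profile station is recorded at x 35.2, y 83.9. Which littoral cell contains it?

Cast a ray rightward from (35.2, 83.9). For each polygon, the edges (by vertex number in listed order) whose endpoints lie on opposite sides of y = 83.9, where each meets that height, and whether that is right or left of the point:
East: 3–4 at x≈19.55 (left), 7–1 at x≈51.95 (right) → 1 crossing.
North: no edge straddles that height → 0 crossings.
Central: no edge straddles that height → 0 crossings.
Mid: no edge straddles that height → 0 crossings.
Upper: no edge straddles that height → 0 crossings.
Lower: no edge straddles that height → 0 crossings.
Only East has an odd count, so the point is inside East.

East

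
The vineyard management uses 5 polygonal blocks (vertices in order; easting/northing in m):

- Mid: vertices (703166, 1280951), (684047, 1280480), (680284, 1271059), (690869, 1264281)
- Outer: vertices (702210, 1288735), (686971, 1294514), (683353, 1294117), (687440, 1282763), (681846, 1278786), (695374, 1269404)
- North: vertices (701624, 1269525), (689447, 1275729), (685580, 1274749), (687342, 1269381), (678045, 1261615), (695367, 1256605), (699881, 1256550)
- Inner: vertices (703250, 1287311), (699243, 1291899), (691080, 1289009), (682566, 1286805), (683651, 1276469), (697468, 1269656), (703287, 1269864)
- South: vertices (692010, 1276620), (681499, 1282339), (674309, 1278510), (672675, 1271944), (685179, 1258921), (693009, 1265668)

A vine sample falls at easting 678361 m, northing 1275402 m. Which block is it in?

South

Cast a ray rightward from (678361, 1275402). For each polygon, the edges (by vertex number in listed order) whose endpoints lie on opposite sides of northing = 1275402, where each meets that height, and whether that is right or left of the point:
Mid: 2–3 at easting≈682018.7 (right), 4–1 at easting≈699072.7 (right) → 2 crossings.
Outer: 5–6 at easting≈686725.4 (right), 6–1 at easting≈697495.1 (right) → 2 crossings.
North: 1–2 at easting≈690088.8 (right), 2–3 at easting≈688156.7 (right) → 2 crossings.
Inner: 5–6 at easting≈685814.9 (right), 7–1 at easting≈703275.3 (right) → 2 crossings.
South: 3–4 at easting≈673535.6 (left), 6–1 at easting≈692121.1 (right) → 1 crossing.
Only South has an odd count, so the point is inside South.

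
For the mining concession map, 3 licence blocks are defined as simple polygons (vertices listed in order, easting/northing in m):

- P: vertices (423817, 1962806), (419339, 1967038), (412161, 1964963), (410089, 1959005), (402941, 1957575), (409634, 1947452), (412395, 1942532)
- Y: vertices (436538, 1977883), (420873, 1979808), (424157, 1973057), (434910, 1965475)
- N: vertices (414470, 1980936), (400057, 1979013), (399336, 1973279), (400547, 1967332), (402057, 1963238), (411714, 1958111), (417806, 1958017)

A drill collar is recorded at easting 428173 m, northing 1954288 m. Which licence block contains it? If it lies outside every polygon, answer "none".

Cast a ray rightward from (428173, 1954288). For each polygon, the edges (by vertex number in listed order) whose endpoints lie on opposite sides of northing = 1954288, where each meets that height, and whether that is right or left of the point:
P: 5–6 at easting≈405114.3 (left), 7–1 at easting≈419018.1 (left) → 0 crossings.
Y: no edge straddles that height → 0 crossings.
N: no edge straddles that height → 0 crossings.
All counts are even, so the point lies outside every listed polygon.

none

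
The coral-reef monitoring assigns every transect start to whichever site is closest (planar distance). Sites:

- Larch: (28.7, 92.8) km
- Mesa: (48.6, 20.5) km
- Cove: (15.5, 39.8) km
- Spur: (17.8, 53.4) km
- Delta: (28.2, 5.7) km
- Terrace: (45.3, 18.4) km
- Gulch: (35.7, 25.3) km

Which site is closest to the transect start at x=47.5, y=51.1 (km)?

Squared distances to each site:
Larch: 2092.330; Mesa: 937.570; Cove: 1151.690; Spur: 887.380; Delta: 2433.650; Terrace: 1074.130; Gulch: 804.880.
Minimum at Gulch.

Gulch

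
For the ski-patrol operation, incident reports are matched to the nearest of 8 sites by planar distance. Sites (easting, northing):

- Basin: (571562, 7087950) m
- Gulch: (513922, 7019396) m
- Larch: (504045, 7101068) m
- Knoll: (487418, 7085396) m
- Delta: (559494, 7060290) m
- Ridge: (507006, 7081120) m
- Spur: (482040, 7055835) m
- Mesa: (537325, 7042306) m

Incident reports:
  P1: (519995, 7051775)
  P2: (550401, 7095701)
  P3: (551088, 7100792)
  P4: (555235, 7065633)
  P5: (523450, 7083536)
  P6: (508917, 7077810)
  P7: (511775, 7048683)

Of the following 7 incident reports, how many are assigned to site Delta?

P1 → Mesa
P2 → Basin
P3 → Basin
P4 → Delta
P5 → Ridge
P6 → Ridge
P7 → Mesa
1 of the 7 goes to Delta.

1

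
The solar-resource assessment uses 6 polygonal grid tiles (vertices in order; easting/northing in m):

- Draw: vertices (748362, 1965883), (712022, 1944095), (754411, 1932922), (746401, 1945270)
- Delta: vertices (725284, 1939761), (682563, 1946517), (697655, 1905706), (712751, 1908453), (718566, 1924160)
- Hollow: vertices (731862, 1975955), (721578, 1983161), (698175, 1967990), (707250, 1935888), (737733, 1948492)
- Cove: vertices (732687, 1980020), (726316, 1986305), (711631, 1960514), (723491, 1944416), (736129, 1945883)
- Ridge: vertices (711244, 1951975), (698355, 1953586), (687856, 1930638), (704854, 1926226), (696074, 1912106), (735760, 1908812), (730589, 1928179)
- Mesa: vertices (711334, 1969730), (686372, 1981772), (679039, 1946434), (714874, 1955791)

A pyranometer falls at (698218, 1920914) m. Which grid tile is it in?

Delta

Cast a ray rightward from (698218, 1920914). For each polygon, the edges (by vertex number in listed order) whose endpoints lie on opposite sides of northing = 1920914, where each meets that height, and whether that is right or left of the point:
Draw: no edge straddles that height → 0 crossings.
Delta: 2–3 at easting≈692031.0 (left), 4–5 at easting≈717364.3 (right) → 1 crossing.
Hollow: no edge straddles that height → 0 crossings.
Cove: no edge straddles that height → 0 crossings.
Ridge: 4–5 at easting≈701550.9 (right), 6–7 at easting≈732528.8 (right) → 2 crossings.
Mesa: no edge straddles that height → 0 crossings.
Only Delta has an odd count, so the point is inside Delta.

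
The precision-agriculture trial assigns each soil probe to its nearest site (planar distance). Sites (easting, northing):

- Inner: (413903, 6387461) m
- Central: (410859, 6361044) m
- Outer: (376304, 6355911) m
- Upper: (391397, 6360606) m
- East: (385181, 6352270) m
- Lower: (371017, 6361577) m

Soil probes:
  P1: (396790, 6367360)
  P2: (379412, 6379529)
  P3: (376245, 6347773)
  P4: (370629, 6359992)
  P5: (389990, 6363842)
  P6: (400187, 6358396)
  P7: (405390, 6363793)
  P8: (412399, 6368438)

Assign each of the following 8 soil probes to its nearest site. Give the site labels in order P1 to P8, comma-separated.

P1 → Upper (d²=74700965.00)
P2 → Lower (d²=392750329.00)
P3 → Outer (d²=66230525.00)
P4 → Lower (d²=2662769.00)
P5 → Upper (d²=12451345.00)
P6 → Upper (d²=82148200.00)
P7 → Central (d²=37466962.00)
P8 → Central (d²=57042836.00)

Upper, Lower, Outer, Lower, Upper, Upper, Central, Central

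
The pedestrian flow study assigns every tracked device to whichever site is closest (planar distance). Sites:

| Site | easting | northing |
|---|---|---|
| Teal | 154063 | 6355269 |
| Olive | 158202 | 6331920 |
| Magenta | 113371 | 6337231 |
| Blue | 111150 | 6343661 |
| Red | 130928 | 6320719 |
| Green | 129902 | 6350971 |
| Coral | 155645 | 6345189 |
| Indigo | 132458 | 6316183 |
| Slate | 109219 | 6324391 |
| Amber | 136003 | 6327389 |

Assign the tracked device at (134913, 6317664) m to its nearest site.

Indigo

Squared distances to each site:
Teal: 1780858525.000; Olive: 745611057.000; Magenta: 846925253.000; Blue: 1240524178.000; Red: 25213250.000; Green: 1134466370.000; Coral: 1187441449.000; Indigo: 8220386.000; Slate: 705434165.000; Amber: 95763725.000.
Minimum at Indigo.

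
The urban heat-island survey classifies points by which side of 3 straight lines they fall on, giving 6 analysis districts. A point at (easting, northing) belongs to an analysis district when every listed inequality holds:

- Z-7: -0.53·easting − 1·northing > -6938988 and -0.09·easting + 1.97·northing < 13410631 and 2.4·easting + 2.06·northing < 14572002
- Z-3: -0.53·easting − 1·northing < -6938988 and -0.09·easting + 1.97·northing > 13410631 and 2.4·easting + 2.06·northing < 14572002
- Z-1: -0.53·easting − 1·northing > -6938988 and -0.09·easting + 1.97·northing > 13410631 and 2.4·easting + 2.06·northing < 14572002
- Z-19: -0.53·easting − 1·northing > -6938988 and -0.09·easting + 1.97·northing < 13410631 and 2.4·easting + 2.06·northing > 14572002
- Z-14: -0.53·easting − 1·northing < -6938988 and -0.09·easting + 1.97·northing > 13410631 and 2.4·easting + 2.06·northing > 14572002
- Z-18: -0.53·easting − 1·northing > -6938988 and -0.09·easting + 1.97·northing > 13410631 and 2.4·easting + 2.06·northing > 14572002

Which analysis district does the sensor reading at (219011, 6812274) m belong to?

-0.53·219011 − 1·6812274 = -6928349.830, which is > -6938988
-0.09·219011 + 1.97·6812274 = 13400468.790, which is < 13410631
2.4·219011 + 2.06·6812274 = 14558910.840, which is < 14572002
This sign pattern matches Z-7.

Z-7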